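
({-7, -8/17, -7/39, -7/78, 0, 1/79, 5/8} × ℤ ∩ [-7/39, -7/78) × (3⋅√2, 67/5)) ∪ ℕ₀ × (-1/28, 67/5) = ({-7/39} × {5, 6, …, 13}) ∪ (ℕ₀ × (-1/28, 67/5))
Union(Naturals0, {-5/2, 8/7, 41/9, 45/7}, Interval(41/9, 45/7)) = Union({-5/2, 8/7}, Interval(41/9, 45/7), Naturals0)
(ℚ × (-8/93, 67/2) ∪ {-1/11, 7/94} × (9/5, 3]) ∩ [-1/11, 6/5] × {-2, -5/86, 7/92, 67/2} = (ℚ ∩ [-1/11, 6/5]) × {-5/86, 7/92}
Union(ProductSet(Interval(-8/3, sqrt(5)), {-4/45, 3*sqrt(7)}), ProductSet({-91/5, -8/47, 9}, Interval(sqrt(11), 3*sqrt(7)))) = Union(ProductSet({-91/5, -8/47, 9}, Interval(sqrt(11), 3*sqrt(7))), ProductSet(Interval(-8/3, sqrt(5)), {-4/45, 3*sqrt(7)}))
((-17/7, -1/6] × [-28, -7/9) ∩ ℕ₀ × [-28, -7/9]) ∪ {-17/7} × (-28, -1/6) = {-17/7} × (-28, -1/6)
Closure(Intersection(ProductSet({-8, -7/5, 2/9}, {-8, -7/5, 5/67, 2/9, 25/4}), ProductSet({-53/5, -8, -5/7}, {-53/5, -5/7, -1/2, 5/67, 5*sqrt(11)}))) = ProductSet({-8}, {5/67})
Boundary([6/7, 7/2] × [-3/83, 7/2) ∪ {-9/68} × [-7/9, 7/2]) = ({-9/68} × [-7/9, 7/2]) ∪ ({6/7, 7/2} × [-3/83, 7/2]) ∪ ([6/7, 7/2] × {-3/83, 7/2})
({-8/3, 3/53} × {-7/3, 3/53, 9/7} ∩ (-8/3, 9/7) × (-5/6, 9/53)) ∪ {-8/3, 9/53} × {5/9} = ({3/53} × {3/53}) ∪ ({-8/3, 9/53} × {5/9})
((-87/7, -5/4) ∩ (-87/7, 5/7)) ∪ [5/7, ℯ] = (-87/7, -5/4) ∪ [5/7, ℯ]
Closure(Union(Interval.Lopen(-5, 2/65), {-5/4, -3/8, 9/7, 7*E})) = Union({9/7, 7*E}, Interval(-5, 2/65))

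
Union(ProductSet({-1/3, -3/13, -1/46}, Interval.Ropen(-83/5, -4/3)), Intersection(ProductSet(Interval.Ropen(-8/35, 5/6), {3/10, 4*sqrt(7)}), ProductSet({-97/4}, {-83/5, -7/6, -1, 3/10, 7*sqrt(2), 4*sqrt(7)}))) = ProductSet({-1/3, -3/13, -1/46}, Interval.Ropen(-83/5, -4/3))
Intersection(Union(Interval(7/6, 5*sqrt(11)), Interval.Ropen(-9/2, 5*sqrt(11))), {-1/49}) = {-1/49}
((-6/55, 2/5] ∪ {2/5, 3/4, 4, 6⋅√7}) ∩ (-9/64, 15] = (-6/55, 2/5] ∪ {3/4, 4}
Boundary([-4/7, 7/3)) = {-4/7, 7/3}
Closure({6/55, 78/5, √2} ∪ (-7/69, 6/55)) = [-7/69, 6/55] ∪ {78/5, √2}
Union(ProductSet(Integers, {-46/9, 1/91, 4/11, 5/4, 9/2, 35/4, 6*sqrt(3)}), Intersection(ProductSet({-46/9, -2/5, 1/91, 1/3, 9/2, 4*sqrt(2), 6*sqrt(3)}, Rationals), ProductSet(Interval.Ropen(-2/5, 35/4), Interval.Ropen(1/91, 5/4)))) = Union(ProductSet({-2/5, 1/91, 1/3, 9/2, 4*sqrt(2)}, Intersection(Interval.Ropen(1/91, 5/4), Rationals)), ProductSet(Integers, {-46/9, 1/91, 4/11, 5/4, 9/2, 35/4, 6*sqrt(3)}))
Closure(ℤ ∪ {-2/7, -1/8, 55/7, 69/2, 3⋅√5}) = ℤ ∪ {-2/7, -1/8, 55/7, 69/2, 3⋅√5}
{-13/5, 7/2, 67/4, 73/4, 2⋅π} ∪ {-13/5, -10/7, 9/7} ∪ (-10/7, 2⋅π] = {-13/5, 67/4, 73/4} ∪ [-10/7, 2⋅π]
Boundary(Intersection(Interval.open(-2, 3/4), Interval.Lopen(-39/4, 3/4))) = {-2, 3/4}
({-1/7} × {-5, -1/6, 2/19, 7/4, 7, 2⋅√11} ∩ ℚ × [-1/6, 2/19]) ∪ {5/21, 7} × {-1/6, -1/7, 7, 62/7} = ({-1/7} × {-1/6, 2/19}) ∪ ({5/21, 7} × {-1/6, -1/7, 7, 62/7})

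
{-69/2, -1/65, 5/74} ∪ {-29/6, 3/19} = {-69/2, -29/6, -1/65, 5/74, 3/19}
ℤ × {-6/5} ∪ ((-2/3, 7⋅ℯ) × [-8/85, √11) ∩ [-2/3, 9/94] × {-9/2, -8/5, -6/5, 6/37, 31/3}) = (ℤ × {-6/5}) ∪ ((-2/3, 9/94] × {6/37})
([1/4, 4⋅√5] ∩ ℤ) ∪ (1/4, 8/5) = (1/4, 8/5) ∪ {1, 2, …, 8}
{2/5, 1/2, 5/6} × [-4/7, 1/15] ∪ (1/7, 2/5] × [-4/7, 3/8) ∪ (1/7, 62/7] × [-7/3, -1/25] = ({2/5, 1/2, 5/6} × [-4/7, 1/15]) ∪ ((1/7, 2/5] × [-4/7, 3/8)) ∪ ((1/7, 62/7] × [-7/3, -1/25])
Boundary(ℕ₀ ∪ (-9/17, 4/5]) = {-9/17, 4/5} ∪ (ℕ₀ \ (-9/17, 4/5))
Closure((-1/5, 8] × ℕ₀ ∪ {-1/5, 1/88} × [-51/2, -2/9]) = ([-1/5, 8] × ℕ₀) ∪ ({-1/5, 1/88} × [-51/2, -2/9])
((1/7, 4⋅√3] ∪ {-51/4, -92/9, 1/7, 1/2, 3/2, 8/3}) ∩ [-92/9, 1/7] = {-92/9, 1/7}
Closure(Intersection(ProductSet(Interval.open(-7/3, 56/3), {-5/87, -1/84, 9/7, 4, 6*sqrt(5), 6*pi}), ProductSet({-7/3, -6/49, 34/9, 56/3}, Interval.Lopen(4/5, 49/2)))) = ProductSet({-6/49, 34/9}, {9/7, 4, 6*sqrt(5), 6*pi})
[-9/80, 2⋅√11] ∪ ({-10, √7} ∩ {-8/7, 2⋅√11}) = [-9/80, 2⋅√11]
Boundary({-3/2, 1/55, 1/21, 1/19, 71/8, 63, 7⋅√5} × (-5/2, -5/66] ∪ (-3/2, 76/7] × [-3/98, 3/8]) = ({-3/2, 76/7} × [-3/98, 3/8]) ∪ ([-3/2, 76/7] × {-3/98, 3/8}) ∪ ({-3/2, 1/55, 1/21, 1/19, 71/8, 63, 7⋅√5} × [-5/2, -5/66])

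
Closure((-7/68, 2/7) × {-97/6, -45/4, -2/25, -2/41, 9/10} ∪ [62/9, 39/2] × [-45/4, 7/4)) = ([62/9, 39/2] × [-45/4, 7/4]) ∪ ([-7/68, 2/7] × {-97/6, -45/4, -2/25, -2/41, 9/10})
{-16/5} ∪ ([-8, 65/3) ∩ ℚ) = ℚ ∩ [-8, 65/3)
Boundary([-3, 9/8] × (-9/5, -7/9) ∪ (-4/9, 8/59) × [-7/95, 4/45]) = ({-3, 9/8} × [-9/5, -7/9]) ∪ ({-4/9, 8/59} × [-7/95, 4/45]) ∪ ([-3, 9/8] × {-9/5, -7/9}) ∪ ([-4/9, 8/59] × {-7/95, 4/45})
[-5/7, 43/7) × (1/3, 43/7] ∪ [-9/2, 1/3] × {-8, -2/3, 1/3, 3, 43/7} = ([-5/7, 43/7) × (1/3, 43/7]) ∪ ([-9/2, 1/3] × {-8, -2/3, 1/3, 3, 43/7})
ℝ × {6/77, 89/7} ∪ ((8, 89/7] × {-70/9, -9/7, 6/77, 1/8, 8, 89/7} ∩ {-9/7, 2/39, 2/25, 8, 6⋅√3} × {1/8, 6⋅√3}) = (ℝ × {6/77, 89/7}) ∪ ({6⋅√3} × {1/8})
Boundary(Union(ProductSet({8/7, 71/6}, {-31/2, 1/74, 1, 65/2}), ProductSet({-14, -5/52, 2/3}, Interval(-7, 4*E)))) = Union(ProductSet({8/7, 71/6}, {-31/2, 1/74, 1, 65/2}), ProductSet({-14, -5/52, 2/3}, Interval(-7, 4*E)))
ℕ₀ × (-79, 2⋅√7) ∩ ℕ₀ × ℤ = ℕ₀ × {-78, -77, …, 5}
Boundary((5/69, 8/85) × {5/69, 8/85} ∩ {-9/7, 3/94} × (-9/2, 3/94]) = ∅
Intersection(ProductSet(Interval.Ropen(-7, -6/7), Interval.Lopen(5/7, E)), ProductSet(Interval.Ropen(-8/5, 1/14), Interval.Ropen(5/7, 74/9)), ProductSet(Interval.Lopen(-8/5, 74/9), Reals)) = ProductSet(Interval.open(-8/5, -6/7), Interval.Lopen(5/7, E))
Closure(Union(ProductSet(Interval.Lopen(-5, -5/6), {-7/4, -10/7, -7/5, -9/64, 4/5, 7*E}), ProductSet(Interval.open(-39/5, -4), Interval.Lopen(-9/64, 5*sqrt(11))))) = Union(ProductSet({-39/5, -4}, Interval(-9/64, 5*sqrt(11))), ProductSet(Interval(-39/5, -4), {-9/64, 5*sqrt(11)}), ProductSet(Interval.open(-39/5, -4), Interval.Lopen(-9/64, 5*sqrt(11))), ProductSet(Interval(-5, -5/6), {-7/4, -10/7, -7/5, -9/64, 7*E}), ProductSet(Interval.Lopen(-5, -5/6), {-7/4, -10/7, -7/5, -9/64, 4/5, 7*E}))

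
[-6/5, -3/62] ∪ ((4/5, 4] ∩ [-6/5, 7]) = [-6/5, -3/62] ∪ (4/5, 4]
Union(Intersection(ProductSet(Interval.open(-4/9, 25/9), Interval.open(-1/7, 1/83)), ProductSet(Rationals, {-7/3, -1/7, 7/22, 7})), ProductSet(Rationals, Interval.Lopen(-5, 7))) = ProductSet(Rationals, Interval.Lopen(-5, 7))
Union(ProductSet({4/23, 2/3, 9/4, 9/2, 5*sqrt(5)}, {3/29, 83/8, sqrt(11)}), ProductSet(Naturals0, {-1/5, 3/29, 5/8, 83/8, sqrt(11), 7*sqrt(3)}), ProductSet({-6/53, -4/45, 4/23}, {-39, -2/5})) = Union(ProductSet({-6/53, -4/45, 4/23}, {-39, -2/5}), ProductSet({4/23, 2/3, 9/4, 9/2, 5*sqrt(5)}, {3/29, 83/8, sqrt(11)}), ProductSet(Naturals0, {-1/5, 3/29, 5/8, 83/8, sqrt(11), 7*sqrt(3)}))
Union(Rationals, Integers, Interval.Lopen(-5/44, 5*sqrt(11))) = Union(Interval(-5/44, 5*sqrt(11)), Rationals)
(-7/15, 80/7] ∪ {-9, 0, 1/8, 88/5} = {-9, 88/5} ∪ (-7/15, 80/7]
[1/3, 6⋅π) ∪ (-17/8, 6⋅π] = (-17/8, 6⋅π]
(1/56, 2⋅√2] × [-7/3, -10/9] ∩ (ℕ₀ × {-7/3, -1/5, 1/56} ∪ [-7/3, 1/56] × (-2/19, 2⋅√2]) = {1, 2} × {-7/3}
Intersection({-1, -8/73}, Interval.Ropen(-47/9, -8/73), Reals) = {-1}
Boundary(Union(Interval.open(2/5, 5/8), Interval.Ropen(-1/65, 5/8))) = {-1/65, 5/8}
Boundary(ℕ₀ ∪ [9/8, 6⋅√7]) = {9/8, 6⋅√7} ∪ (ℕ₀ \ (9/8, 6⋅√7))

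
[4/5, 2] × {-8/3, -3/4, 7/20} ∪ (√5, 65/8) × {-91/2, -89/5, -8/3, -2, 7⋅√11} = ([4/5, 2] × {-8/3, -3/4, 7/20}) ∪ ((√5, 65/8) × {-91/2, -89/5, -8/3, -2, 7⋅√11})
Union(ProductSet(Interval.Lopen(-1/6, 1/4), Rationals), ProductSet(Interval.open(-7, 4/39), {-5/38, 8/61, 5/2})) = Union(ProductSet(Interval.open(-7, 4/39), {-5/38, 8/61, 5/2}), ProductSet(Interval.Lopen(-1/6, 1/4), Rationals))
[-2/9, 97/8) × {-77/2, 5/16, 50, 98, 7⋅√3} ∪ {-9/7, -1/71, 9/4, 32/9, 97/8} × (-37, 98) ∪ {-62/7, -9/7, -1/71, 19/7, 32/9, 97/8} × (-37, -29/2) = ({-9/7, -1/71, 9/4, 32/9, 97/8} × (-37, 98)) ∪ ({-62/7, -9/7, -1/71, 19/7, 32/9, 97/8} × (-37, -29/2)) ∪ ([-2/9, 97/8) × {-77/2, 5/16, 50, 98, 7⋅√3})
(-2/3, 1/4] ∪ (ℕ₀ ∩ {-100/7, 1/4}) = (-2/3, 1/4]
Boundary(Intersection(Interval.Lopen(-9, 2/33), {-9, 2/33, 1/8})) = {2/33}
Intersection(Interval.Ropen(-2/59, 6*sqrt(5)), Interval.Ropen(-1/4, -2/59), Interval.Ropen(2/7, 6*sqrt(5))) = EmptySet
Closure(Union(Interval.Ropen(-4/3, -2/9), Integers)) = Union(Integers, Interval(-4/3, -2/9))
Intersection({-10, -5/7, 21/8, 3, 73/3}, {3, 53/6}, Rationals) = {3}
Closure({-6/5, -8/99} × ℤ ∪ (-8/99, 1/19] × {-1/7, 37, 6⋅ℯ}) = ({-6/5, -8/99} × ℤ) ∪ ([-8/99, 1/19] × {-1/7, 37, 6⋅ℯ})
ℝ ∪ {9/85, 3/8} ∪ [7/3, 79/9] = (-∞, ∞)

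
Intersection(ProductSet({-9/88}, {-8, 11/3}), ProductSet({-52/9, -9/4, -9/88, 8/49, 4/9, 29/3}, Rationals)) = ProductSet({-9/88}, {-8, 11/3})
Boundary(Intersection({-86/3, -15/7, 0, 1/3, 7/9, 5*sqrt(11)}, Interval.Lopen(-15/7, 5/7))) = {0, 1/3}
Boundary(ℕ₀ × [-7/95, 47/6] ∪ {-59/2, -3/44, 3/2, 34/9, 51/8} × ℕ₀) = (ℕ₀ × [-7/95, 47/6]) ∪ ({-59/2, -3/44, 3/2, 34/9, 51/8} × ℕ₀)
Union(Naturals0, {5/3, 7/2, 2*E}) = Union({5/3, 7/2, 2*E}, Naturals0)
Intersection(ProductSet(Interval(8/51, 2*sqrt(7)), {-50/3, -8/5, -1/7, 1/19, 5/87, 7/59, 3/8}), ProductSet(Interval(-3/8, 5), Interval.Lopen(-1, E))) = ProductSet(Interval(8/51, 5), {-1/7, 1/19, 5/87, 7/59, 3/8})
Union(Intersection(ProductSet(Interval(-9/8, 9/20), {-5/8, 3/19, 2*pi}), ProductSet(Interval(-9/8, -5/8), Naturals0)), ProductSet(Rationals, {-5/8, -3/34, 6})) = ProductSet(Rationals, {-5/8, -3/34, 6})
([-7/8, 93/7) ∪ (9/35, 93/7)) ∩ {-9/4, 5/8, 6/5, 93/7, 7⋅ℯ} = {5/8, 6/5}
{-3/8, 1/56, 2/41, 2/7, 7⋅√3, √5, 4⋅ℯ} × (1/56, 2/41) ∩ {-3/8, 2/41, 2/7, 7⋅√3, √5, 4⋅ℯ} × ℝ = {-3/8, 2/41, 2/7, 7⋅√3, √5, 4⋅ℯ} × (1/56, 2/41)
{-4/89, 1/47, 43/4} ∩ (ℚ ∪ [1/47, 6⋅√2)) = {-4/89, 1/47, 43/4}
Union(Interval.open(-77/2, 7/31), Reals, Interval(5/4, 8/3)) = Interval(-oo, oo)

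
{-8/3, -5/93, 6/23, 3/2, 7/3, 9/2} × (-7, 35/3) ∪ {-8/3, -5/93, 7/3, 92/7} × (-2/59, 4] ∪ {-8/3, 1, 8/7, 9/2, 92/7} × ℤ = ({-8/3, 1, 8/7, 9/2, 92/7} × ℤ) ∪ ({-8/3, -5/93, 7/3, 92/7} × (-2/59, 4]) ∪ ({-8/3, -5/93, 6/23, 3/2, 7/3, 9/2} × (-7, 35/3))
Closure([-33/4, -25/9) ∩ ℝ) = [-33/4, -25/9]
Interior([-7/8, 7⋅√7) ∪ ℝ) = (-∞, ∞)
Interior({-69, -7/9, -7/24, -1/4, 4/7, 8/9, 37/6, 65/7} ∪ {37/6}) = ∅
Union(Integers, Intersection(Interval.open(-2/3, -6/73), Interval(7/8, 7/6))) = Integers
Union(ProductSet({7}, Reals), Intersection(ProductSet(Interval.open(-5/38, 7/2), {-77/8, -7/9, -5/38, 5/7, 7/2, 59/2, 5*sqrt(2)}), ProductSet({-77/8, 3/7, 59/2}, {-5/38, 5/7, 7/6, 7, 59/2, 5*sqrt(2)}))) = Union(ProductSet({3/7}, {-5/38, 5/7, 59/2, 5*sqrt(2)}), ProductSet({7}, Reals))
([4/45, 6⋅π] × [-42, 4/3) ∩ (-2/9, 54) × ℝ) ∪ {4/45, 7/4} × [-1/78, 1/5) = [4/45, 6⋅π] × [-42, 4/3)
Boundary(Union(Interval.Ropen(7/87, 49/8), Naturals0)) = Union(Complement(Naturals0, Interval.open(7/87, 49/8)), {7/87, 49/8})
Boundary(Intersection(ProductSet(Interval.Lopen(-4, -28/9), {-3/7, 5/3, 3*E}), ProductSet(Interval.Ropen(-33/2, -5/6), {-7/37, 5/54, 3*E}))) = ProductSet(Interval(-4, -28/9), {3*E})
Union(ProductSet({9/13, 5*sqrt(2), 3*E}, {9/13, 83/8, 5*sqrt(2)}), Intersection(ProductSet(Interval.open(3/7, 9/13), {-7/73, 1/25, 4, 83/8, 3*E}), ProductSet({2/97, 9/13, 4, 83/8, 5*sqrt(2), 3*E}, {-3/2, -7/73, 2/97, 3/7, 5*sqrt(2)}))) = ProductSet({9/13, 5*sqrt(2), 3*E}, {9/13, 83/8, 5*sqrt(2)})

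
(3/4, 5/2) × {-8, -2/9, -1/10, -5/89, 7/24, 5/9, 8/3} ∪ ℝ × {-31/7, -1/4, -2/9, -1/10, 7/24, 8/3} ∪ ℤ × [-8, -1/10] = (ℤ × [-8, -1/10]) ∪ (ℝ × {-31/7, -1/4, -2/9, -1/10, 7/24, 8/3}) ∪ ((3/4, 5/2) × {-8, -2/9, -1/10, -5/89, 7/24, 5/9, 8/3})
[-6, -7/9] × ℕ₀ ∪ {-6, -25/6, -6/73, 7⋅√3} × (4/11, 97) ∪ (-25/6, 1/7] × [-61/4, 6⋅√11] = ([-6, -7/9] × ℕ₀) ∪ ({-6, -25/6, -6/73, 7⋅√3} × (4/11, 97)) ∪ ((-25/6, 1/7] × [-61/4, 6⋅√11])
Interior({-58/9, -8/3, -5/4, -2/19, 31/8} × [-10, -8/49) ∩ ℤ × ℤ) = ∅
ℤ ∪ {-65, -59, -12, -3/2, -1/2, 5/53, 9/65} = ℤ ∪ {-3/2, -1/2, 5/53, 9/65}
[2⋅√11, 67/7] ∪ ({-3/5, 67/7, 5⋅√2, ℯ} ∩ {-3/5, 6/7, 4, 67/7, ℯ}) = {-3/5, ℯ} ∪ [2⋅√11, 67/7]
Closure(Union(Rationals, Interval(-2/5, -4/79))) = Union(Interval(-oo, oo), Rationals)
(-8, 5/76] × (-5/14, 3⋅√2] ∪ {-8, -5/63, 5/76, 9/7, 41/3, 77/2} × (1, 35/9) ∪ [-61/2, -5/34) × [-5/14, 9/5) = ([-61/2, -5/34) × [-5/14, 9/5)) ∪ ({-8, -5/63, 5/76, 9/7, 41/3, 77/2} × (1, 35/9)) ∪ ((-8, 5/76] × (-5/14, 3⋅√2])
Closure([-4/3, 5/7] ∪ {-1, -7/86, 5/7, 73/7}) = [-4/3, 5/7] ∪ {73/7}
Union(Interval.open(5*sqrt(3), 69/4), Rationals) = Union(Interval.Lopen(5*sqrt(3), 69/4), Rationals)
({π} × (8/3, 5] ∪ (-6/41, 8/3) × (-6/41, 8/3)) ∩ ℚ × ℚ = (ℚ ∩ (-6/41, 8/3)) × (ℚ ∩ (-6/41, 8/3))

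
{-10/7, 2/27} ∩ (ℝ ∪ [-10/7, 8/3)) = {-10/7, 2/27}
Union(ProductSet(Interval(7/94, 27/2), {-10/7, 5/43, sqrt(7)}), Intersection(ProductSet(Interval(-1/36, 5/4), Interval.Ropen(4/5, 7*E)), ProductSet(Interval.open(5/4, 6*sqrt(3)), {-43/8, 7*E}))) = ProductSet(Interval(7/94, 27/2), {-10/7, 5/43, sqrt(7)})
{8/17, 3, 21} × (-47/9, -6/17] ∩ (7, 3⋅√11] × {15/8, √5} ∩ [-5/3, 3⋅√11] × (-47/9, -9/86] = ∅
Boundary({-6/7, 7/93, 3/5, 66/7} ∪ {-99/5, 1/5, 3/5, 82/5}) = {-99/5, -6/7, 7/93, 1/5, 3/5, 66/7, 82/5}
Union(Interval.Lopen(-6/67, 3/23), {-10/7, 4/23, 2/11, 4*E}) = Union({-10/7, 4/23, 2/11, 4*E}, Interval.Lopen(-6/67, 3/23))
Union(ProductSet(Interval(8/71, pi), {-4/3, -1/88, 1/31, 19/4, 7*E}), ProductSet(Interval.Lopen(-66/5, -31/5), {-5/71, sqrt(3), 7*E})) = Union(ProductSet(Interval.Lopen(-66/5, -31/5), {-5/71, sqrt(3), 7*E}), ProductSet(Interval(8/71, pi), {-4/3, -1/88, 1/31, 19/4, 7*E}))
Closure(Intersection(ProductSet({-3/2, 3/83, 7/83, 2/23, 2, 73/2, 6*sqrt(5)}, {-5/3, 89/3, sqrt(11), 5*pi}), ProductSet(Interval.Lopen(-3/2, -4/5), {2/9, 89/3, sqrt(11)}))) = EmptySet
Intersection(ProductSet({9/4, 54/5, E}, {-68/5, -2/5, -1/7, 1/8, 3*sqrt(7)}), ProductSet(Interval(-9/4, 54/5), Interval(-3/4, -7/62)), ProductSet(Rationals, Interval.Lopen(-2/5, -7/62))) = ProductSet({9/4, 54/5}, {-1/7})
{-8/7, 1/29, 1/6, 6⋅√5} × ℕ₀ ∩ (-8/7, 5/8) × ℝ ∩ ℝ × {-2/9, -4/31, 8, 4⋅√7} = {1/29, 1/6} × {8}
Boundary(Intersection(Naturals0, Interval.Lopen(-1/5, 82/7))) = Range(0, 12, 1)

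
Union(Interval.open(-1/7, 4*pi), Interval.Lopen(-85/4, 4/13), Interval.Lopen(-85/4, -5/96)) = Interval.open(-85/4, 4*pi)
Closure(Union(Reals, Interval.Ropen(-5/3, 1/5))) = Interval(-oo, oo)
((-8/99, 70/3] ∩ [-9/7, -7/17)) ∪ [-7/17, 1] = [-7/17, 1]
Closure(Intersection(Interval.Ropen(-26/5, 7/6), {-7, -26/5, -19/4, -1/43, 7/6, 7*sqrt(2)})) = {-26/5, -19/4, -1/43}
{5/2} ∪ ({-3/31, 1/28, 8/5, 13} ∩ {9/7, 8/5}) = {8/5, 5/2}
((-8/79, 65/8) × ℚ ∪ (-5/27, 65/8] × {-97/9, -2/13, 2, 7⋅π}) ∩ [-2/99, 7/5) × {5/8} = [-2/99, 7/5) × {5/8}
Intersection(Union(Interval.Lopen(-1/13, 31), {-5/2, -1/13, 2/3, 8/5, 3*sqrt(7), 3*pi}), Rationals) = Union({-5/2}, Intersection(Interval(-1/13, 31), Rationals))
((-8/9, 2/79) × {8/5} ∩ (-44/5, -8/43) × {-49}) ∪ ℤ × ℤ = ℤ × ℤ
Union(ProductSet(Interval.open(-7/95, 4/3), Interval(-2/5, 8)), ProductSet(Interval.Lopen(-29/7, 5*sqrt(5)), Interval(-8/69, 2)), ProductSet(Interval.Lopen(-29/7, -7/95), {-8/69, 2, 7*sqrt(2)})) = Union(ProductSet(Interval.Lopen(-29/7, -7/95), {-8/69, 2, 7*sqrt(2)}), ProductSet(Interval.Lopen(-29/7, 5*sqrt(5)), Interval(-8/69, 2)), ProductSet(Interval.open(-7/95, 4/3), Interval(-2/5, 8)))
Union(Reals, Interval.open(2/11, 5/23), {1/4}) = Interval(-oo, oo)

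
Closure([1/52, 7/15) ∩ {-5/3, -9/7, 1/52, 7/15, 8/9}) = {1/52}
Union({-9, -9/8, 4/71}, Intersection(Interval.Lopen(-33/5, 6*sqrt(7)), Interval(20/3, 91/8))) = Union({-9, -9/8, 4/71}, Interval(20/3, 91/8))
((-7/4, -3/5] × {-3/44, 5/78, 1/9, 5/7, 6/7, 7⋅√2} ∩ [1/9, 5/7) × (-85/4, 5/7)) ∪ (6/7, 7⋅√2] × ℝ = (6/7, 7⋅√2] × ℝ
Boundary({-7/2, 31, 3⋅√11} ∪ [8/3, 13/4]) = {-7/2, 8/3, 13/4, 31, 3⋅√11}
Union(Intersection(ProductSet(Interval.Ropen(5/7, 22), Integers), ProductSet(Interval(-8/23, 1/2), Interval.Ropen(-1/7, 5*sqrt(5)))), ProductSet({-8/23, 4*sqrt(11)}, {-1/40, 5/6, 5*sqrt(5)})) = ProductSet({-8/23, 4*sqrt(11)}, {-1/40, 5/6, 5*sqrt(5)})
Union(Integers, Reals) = Reals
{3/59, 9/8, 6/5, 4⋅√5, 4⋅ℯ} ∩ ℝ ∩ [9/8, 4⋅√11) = {9/8, 6/5, 4⋅√5, 4⋅ℯ}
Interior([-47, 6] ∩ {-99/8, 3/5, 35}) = ∅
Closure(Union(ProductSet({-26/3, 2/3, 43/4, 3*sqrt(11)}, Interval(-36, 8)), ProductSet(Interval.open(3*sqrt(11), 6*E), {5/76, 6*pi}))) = Union(ProductSet({-26/3, 2/3, 43/4, 3*sqrt(11)}, Interval(-36, 8)), ProductSet(Interval(3*sqrt(11), 6*E), {5/76, 6*pi}))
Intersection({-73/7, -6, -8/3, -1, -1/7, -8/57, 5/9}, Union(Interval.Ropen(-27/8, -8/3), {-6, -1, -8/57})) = {-6, -1, -8/57}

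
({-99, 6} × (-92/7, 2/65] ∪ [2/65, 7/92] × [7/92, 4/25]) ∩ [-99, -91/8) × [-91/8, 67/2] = {-99} × [-91/8, 2/65]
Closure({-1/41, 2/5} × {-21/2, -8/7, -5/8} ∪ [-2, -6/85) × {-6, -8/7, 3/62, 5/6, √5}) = ({-1/41, 2/5} × {-21/2, -8/7, -5/8}) ∪ ([-2, -6/85] × {-6, -8/7, 3/62, 5/6, √5})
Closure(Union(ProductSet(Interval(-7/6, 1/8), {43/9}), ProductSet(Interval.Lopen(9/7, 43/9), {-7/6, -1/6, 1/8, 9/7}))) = Union(ProductSet(Interval(-7/6, 1/8), {43/9}), ProductSet(Interval(9/7, 43/9), {-7/6, -1/6, 1/8, 9/7}))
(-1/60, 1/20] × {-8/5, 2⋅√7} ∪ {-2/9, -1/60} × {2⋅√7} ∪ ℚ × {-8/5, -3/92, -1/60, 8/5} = (ℚ × {-8/5, -3/92, -1/60, 8/5}) ∪ ({-2/9, -1/60} × {2⋅√7}) ∪ ((-1/60, 1/20] × {-8/5, 2⋅√7})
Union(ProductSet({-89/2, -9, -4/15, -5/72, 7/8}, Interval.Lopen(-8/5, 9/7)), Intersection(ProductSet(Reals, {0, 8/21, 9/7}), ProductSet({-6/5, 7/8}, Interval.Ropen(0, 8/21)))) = Union(ProductSet({-6/5, 7/8}, {0}), ProductSet({-89/2, -9, -4/15, -5/72, 7/8}, Interval.Lopen(-8/5, 9/7)))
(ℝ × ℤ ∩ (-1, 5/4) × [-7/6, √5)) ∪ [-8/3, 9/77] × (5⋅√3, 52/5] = ((-1, 5/4) × {-1, 0, 1, 2}) ∪ ([-8/3, 9/77] × (5⋅√3, 52/5])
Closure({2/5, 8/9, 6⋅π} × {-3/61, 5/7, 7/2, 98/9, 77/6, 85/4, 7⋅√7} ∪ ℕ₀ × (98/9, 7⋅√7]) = (ℕ₀ × [98/9, 7⋅√7]) ∪ ({2/5, 8/9, 6⋅π} × {-3/61, 5/7, 7/2, 98/9, 77/6, 85/4, 7⋅√7})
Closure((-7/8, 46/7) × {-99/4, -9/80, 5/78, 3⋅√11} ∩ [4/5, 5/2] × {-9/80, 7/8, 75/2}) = [4/5, 5/2] × {-9/80}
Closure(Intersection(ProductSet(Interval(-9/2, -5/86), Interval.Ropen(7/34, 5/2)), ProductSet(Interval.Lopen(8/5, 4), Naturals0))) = EmptySet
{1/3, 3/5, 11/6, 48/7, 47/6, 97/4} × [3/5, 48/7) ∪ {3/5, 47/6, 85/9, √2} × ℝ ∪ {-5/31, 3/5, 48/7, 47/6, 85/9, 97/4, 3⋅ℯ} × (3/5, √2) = ({3/5, 47/6, 85/9, √2} × ℝ) ∪ ({1/3, 3/5, 11/6, 48/7, 47/6, 97/4} × [3/5, 48/7)) ∪ ({-5/31, 3/5, 48/7, 47/6, 85/9, 97/4, 3⋅ℯ} × (3/5, √2))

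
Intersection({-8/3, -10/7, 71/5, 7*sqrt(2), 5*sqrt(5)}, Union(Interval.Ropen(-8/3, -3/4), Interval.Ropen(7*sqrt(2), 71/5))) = {-8/3, -10/7, 7*sqrt(2), 5*sqrt(5)}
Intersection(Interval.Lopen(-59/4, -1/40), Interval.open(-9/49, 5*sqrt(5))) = Interval.Lopen(-9/49, -1/40)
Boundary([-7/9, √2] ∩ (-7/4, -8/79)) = {-7/9, -8/79}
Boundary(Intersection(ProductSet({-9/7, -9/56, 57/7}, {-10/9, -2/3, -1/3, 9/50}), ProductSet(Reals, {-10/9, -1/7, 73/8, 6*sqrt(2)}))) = ProductSet({-9/7, -9/56, 57/7}, {-10/9})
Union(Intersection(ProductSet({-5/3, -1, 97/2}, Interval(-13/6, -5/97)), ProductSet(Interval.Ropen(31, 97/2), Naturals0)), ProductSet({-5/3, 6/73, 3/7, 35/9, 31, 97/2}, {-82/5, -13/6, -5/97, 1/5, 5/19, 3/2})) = ProductSet({-5/3, 6/73, 3/7, 35/9, 31, 97/2}, {-82/5, -13/6, -5/97, 1/5, 5/19, 3/2})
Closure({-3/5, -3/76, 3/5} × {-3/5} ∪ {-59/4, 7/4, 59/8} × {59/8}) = ({-59/4, 7/4, 59/8} × {59/8}) ∪ ({-3/5, -3/76, 3/5} × {-3/5})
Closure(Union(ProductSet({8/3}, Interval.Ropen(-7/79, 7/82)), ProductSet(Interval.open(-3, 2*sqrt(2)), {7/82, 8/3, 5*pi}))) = Union(ProductSet({8/3}, Interval(-7/79, 7/82)), ProductSet(Interval(-3, 2*sqrt(2)), {7/82, 8/3, 5*pi}))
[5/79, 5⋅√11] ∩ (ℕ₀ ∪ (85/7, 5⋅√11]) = {1, 2, …, 16} ∪ (85/7, 5⋅√11]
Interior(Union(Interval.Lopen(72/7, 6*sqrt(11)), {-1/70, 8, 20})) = Interval.open(72/7, 6*sqrt(11))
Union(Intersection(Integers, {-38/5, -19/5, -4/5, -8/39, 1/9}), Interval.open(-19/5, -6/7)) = Interval.open(-19/5, -6/7)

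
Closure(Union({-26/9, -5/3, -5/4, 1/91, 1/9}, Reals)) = Reals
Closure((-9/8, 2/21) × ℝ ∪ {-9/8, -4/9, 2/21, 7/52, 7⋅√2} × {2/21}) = ([-9/8, 2/21] × ℝ) ∪ ({-9/8, -4/9, 2/21, 7/52, 7⋅√2} × {2/21})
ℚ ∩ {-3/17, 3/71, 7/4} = {-3/17, 3/71, 7/4}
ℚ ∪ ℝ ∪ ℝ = ℝ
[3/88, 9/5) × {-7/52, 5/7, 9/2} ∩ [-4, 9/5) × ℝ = [3/88, 9/5) × {-7/52, 5/7, 9/2}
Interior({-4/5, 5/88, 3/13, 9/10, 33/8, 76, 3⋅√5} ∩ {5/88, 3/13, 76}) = ∅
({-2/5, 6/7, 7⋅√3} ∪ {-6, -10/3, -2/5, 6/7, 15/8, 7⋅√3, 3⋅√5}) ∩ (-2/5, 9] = {6/7, 15/8, 3⋅√5}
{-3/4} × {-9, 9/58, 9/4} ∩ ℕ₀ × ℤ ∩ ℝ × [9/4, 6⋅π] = ∅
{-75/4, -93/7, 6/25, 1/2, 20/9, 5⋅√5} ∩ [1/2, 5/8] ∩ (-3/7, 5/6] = {1/2}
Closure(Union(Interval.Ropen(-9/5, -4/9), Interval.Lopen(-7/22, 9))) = Union(Interval(-9/5, -4/9), Interval(-7/22, 9))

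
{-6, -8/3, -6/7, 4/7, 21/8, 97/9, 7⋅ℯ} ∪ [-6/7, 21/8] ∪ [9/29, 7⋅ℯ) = {-6, -8/3} ∪ [-6/7, 7⋅ℯ]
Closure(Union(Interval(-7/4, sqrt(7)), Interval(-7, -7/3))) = Union(Interval(-7, -7/3), Interval(-7/4, sqrt(7)))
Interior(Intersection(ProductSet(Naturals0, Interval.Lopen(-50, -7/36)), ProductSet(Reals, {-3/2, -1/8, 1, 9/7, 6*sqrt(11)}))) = EmptySet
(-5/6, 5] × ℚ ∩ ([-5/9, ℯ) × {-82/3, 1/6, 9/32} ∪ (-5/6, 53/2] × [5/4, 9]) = ([-5/9, ℯ) × {-82/3, 1/6, 9/32}) ∪ ((-5/6, 5] × (ℚ ∩ [5/4, 9]))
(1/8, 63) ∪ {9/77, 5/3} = {9/77} ∪ (1/8, 63)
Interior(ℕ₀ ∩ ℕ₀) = ∅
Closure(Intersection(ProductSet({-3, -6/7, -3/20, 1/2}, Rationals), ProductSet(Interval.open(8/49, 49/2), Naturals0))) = ProductSet({1/2}, Naturals0)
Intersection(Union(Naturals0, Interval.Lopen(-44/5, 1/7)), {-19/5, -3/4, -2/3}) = {-19/5, -3/4, -2/3}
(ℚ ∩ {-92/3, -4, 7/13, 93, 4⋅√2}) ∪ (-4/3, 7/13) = {-92/3, -4, 93} ∪ (-4/3, 7/13]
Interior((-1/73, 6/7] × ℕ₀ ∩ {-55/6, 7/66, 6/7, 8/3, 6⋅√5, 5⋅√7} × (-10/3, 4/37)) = ∅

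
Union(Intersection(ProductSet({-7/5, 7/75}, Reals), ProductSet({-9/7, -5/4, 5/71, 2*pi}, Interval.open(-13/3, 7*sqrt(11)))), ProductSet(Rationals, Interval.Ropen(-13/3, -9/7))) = ProductSet(Rationals, Interval.Ropen(-13/3, -9/7))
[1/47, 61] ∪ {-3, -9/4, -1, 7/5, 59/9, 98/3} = {-3, -9/4, -1} ∪ [1/47, 61]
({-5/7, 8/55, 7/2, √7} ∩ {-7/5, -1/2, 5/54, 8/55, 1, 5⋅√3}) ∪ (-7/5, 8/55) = (-7/5, 8/55]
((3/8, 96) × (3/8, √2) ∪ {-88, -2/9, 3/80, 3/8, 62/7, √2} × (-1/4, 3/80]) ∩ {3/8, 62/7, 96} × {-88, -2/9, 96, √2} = {3/8, 62/7} × {-2/9}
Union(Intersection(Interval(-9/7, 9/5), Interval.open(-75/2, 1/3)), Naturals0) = Union(Interval.Ropen(-9/7, 1/3), Naturals0)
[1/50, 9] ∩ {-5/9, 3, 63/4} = {3}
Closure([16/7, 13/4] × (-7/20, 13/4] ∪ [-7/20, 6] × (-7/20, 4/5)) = ({-7/20, 6} × [-7/20, 4/5]) ∪ ([-7/20, 6] × [-7/20, 4/5)) ∪ ([16/7, 13/4] × [-7/20, 13/4]) ∪ (([-7/20, 16/7] ∪ [13/4, 6]) × {-7/20, 4/5})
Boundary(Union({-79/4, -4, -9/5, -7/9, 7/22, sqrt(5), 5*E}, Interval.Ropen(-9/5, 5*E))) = {-79/4, -4, -9/5, 5*E}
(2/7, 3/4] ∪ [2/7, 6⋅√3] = [2/7, 6⋅√3]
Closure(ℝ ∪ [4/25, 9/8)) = (-∞, ∞)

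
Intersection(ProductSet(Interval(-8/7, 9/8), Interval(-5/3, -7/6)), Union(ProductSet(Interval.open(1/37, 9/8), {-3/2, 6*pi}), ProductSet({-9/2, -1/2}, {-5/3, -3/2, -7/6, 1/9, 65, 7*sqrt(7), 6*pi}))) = Union(ProductSet({-1/2}, {-5/3, -3/2, -7/6}), ProductSet(Interval.open(1/37, 9/8), {-3/2}))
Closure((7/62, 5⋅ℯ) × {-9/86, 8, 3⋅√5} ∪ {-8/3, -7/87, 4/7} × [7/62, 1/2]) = ({-8/3, -7/87, 4/7} × [7/62, 1/2]) ∪ ([7/62, 5⋅ℯ] × {-9/86, 8, 3⋅√5})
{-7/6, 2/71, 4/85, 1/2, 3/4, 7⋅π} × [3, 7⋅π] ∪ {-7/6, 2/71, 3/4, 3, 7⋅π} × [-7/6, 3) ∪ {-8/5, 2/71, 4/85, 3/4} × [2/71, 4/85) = ({-8/5, 2/71, 4/85, 3/4} × [2/71, 4/85)) ∪ ({-7/6, 2/71, 3/4, 3, 7⋅π} × [-7/6, 3)) ∪ ({-7/6, 2/71, 4/85, 1/2, 3/4, 7⋅π} × [3, 7⋅π])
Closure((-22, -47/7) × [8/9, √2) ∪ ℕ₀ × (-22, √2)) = ({-22, -47/7} × [8/9, √2]) ∪ ([-22, -47/7] × {8/9, √2}) ∪ ((-22, -47/7) × [8/9, √2)) ∪ ((ℕ₀ ∪ (ℕ₀ \ (-22, -47/7))) × [-22, √2])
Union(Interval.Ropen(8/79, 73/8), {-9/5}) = Union({-9/5}, Interval.Ropen(8/79, 73/8))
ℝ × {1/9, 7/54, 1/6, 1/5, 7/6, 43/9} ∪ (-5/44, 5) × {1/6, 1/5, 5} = (ℝ × {1/9, 7/54, 1/6, 1/5, 7/6, 43/9}) ∪ ((-5/44, 5) × {1/6, 1/5, 5})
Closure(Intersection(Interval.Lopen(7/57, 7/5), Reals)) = Interval(7/57, 7/5)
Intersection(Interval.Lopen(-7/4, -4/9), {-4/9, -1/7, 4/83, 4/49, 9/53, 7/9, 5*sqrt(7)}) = {-4/9}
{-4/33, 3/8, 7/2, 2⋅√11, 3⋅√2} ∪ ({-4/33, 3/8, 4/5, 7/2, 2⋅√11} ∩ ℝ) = {-4/33, 3/8, 4/5, 7/2, 2⋅√11, 3⋅√2}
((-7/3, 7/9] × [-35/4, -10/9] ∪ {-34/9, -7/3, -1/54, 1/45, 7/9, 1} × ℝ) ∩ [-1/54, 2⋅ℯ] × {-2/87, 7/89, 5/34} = {-1/54, 1/45, 7/9, 1} × {-2/87, 7/89, 5/34}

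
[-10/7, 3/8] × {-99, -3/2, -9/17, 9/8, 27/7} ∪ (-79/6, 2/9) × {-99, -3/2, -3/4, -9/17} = ((-79/6, 2/9) × {-99, -3/2, -3/4, -9/17}) ∪ ([-10/7, 3/8] × {-99, -3/2, -9/17, 9/8, 27/7})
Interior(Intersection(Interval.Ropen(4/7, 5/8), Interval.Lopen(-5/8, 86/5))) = Interval.open(4/7, 5/8)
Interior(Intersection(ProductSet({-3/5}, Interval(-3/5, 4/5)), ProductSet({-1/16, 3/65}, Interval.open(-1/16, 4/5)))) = EmptySet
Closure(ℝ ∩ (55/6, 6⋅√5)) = [55/6, 6⋅√5]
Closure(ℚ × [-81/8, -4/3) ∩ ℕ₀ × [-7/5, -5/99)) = ℕ₀ × [-7/5, -4/3]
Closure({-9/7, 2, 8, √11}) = {-9/7, 2, 8, √11}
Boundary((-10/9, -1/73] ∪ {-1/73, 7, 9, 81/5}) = {-10/9, -1/73, 7, 9, 81/5}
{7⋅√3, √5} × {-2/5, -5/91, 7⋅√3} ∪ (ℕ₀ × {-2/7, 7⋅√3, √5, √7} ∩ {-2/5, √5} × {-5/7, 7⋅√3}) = {7⋅√3, √5} × {-2/5, -5/91, 7⋅√3}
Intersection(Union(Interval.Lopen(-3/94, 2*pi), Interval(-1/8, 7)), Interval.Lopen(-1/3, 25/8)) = Interval(-1/8, 25/8)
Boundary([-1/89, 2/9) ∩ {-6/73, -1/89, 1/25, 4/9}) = {-1/89, 1/25}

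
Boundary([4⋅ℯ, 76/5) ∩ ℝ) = {76/5, 4⋅ℯ}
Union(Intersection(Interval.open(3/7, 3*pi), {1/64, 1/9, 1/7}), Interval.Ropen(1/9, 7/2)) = Interval.Ropen(1/9, 7/2)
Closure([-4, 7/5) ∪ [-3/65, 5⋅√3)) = [-4, 5⋅√3]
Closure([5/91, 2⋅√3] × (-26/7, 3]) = [5/91, 2⋅√3] × [-26/7, 3]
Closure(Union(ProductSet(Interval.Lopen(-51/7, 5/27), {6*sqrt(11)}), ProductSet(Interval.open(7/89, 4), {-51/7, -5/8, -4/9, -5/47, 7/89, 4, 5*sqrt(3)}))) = Union(ProductSet(Interval(-51/7, 5/27), {6*sqrt(11)}), ProductSet(Interval(7/89, 4), {-51/7, -5/8, -4/9, -5/47, 7/89, 4, 5*sqrt(3)}))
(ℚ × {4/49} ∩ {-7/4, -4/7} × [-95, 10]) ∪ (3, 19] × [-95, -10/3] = ({-7/4, -4/7} × {4/49}) ∪ ((3, 19] × [-95, -10/3])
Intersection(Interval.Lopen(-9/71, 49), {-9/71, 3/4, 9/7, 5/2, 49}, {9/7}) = {9/7}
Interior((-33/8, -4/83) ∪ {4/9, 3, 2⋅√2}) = (-33/8, -4/83)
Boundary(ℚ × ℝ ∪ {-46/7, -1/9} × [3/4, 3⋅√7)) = ℝ × ℝ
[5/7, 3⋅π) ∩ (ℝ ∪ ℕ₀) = [5/7, 3⋅π)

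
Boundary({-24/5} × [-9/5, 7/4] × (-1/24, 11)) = {-24/5} × [-9/5, 7/4] × [-1/24, 11]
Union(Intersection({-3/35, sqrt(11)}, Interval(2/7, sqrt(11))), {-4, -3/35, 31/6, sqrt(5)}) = {-4, -3/35, 31/6, sqrt(11), sqrt(5)}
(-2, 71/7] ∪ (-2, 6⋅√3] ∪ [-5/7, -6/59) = (-2, 6⋅√3]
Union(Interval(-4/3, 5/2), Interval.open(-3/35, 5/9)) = Interval(-4/3, 5/2)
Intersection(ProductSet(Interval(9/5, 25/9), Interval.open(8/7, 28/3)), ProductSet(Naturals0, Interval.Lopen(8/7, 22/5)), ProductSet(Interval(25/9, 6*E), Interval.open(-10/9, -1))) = EmptySet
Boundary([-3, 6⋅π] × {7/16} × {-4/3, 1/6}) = [-3, 6⋅π] × {7/16} × {-4/3, 1/6}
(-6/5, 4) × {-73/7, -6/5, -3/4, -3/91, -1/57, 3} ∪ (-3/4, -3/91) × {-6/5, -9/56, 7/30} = ((-3/4, -3/91) × {-6/5, -9/56, 7/30}) ∪ ((-6/5, 4) × {-73/7, -6/5, -3/4, -3/91, -1/57, 3})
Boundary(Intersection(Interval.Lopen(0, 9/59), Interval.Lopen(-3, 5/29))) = {0, 9/59}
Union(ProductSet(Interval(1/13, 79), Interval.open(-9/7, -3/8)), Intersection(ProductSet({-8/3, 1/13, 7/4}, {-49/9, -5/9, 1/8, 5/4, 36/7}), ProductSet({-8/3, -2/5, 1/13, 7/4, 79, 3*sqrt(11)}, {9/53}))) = ProductSet(Interval(1/13, 79), Interval.open(-9/7, -3/8))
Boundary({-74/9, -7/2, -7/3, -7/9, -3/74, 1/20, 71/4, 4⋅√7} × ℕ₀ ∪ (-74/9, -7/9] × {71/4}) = ([-74/9, -7/9] × {71/4}) ∪ ({-74/9, -7/2, -7/3, -7/9, -3/74, 1/20, 71/4, 4⋅√7} × ℕ₀)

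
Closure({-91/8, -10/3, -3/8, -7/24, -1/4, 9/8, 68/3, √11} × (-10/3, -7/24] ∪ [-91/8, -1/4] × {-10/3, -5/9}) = ([-91/8, -1/4] × {-10/3, -5/9}) ∪ ({-91/8, -10/3, -3/8, -7/24, -1/4, 9/8, 68/3, √11} × [-10/3, -7/24])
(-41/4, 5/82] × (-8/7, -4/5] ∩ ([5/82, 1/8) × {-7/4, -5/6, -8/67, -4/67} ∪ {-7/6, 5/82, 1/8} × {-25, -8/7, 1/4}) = {5/82} × {-5/6}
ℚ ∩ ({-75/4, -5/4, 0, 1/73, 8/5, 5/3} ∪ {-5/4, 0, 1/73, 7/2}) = {-75/4, -5/4, 0, 1/73, 8/5, 5/3, 7/2}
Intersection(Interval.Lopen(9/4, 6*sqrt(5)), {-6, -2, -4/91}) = EmptySet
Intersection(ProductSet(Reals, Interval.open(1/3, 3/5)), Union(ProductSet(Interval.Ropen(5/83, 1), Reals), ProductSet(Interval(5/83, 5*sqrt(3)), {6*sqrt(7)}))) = ProductSet(Interval.Ropen(5/83, 1), Interval.open(1/3, 3/5))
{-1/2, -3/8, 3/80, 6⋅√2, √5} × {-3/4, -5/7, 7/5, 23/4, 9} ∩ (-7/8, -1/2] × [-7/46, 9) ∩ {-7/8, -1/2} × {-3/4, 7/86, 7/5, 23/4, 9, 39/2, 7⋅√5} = {-1/2} × {7/5, 23/4}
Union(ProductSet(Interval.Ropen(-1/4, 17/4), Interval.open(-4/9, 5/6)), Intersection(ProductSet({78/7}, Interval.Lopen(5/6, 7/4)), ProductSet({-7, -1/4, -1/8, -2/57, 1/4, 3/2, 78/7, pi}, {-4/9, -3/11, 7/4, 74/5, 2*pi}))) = Union(ProductSet({78/7}, {7/4}), ProductSet(Interval.Ropen(-1/4, 17/4), Interval.open(-4/9, 5/6)))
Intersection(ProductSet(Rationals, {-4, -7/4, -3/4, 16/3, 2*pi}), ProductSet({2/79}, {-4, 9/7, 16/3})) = ProductSet({2/79}, {-4, 16/3})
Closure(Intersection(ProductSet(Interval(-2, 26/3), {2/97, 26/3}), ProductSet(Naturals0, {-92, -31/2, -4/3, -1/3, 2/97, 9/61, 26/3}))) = ProductSet(Range(0, 9, 1), {2/97, 26/3})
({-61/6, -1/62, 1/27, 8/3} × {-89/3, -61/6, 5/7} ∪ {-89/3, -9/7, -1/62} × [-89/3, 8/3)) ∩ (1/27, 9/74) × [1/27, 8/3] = ∅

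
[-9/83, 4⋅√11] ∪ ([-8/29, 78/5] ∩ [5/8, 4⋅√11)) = [-9/83, 4⋅√11]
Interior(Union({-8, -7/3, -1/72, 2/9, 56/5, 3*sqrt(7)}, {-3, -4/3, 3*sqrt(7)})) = EmptySet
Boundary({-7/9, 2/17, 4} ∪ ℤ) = ℤ ∪ {-7/9, 2/17}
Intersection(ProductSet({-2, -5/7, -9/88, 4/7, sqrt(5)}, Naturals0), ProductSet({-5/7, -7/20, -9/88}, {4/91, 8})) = ProductSet({-5/7, -9/88}, {8})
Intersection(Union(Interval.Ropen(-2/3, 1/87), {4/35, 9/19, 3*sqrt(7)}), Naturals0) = Range(0, 1, 1)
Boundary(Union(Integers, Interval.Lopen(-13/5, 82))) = Union(Complement(Integers, Interval.open(-13/5, 82)), {-13/5})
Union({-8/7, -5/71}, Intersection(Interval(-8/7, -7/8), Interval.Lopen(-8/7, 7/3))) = Union({-5/71}, Interval(-8/7, -7/8))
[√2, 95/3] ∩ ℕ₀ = {2, 3, …, 31}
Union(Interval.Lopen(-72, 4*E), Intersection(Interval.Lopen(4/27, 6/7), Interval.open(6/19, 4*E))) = Interval.Lopen(-72, 4*E)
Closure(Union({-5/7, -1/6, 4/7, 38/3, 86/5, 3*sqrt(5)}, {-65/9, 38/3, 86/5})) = {-65/9, -5/7, -1/6, 4/7, 38/3, 86/5, 3*sqrt(5)}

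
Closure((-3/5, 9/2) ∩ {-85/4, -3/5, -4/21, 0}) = {-4/21, 0}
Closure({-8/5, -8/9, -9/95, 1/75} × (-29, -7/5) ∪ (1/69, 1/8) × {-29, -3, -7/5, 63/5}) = ({-8/5, -8/9, -9/95, 1/75} × [-29, -7/5]) ∪ ([1/69, 1/8] × {-29, -3, -7/5, 63/5})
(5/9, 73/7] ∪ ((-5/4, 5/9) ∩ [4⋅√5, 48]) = (5/9, 73/7]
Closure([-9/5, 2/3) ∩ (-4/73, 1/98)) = [-4/73, 1/98]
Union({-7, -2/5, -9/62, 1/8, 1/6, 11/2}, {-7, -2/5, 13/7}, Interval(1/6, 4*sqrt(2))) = Union({-7, -2/5, -9/62, 1/8}, Interval(1/6, 4*sqrt(2)))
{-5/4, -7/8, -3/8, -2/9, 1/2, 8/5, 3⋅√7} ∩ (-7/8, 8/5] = {-3/8, -2/9, 1/2, 8/5}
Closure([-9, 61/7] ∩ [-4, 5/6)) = [-4, 5/6]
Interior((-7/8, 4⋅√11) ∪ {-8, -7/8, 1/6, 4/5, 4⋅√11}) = (-7/8, 4⋅√11)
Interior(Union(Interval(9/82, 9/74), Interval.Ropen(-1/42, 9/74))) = Interval.open(-1/42, 9/74)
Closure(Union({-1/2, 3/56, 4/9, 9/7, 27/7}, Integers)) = Union({-1/2, 3/56, 4/9, 9/7, 27/7}, Integers)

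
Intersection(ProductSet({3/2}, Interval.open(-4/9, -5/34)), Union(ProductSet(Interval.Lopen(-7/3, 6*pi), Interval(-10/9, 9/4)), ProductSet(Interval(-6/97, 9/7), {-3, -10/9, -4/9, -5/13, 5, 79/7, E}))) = ProductSet({3/2}, Interval.open(-4/9, -5/34))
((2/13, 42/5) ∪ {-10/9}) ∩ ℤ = {1, 2, …, 8}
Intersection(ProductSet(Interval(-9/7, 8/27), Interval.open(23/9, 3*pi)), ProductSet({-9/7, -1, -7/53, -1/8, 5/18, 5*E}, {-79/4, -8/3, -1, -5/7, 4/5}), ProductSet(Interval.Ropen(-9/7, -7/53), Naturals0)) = EmptySet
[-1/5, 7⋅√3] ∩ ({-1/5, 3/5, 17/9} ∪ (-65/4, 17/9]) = [-1/5, 17/9]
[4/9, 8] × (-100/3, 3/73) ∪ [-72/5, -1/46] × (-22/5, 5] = ([-72/5, -1/46] × (-22/5, 5]) ∪ ([4/9, 8] × (-100/3, 3/73))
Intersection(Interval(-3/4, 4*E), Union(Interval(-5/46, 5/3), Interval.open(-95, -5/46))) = Interval(-3/4, 5/3)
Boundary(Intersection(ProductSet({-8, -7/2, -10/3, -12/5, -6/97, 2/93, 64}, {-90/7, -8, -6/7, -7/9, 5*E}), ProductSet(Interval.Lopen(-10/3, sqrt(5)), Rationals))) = ProductSet({-12/5, -6/97, 2/93}, {-90/7, -8, -6/7, -7/9})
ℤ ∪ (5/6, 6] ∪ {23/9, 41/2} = ℤ ∪ (5/6, 6] ∪ {41/2}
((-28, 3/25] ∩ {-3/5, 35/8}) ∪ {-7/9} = {-7/9, -3/5}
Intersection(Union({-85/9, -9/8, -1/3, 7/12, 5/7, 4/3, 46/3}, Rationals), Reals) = Rationals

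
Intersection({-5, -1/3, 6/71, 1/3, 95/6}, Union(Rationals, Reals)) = {-5, -1/3, 6/71, 1/3, 95/6}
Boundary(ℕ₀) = ℕ₀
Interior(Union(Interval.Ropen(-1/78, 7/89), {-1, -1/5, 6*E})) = Interval.open(-1/78, 7/89)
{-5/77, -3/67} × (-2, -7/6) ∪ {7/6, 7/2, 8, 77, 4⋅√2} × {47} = ({-5/77, -3/67} × (-2, -7/6)) ∪ ({7/6, 7/2, 8, 77, 4⋅√2} × {47})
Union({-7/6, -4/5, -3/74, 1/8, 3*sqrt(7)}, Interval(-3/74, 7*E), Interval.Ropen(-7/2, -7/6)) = Union({-4/5}, Interval(-7/2, -7/6), Interval(-3/74, 7*E))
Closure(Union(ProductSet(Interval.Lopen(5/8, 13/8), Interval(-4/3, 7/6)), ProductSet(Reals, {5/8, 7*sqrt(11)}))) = Union(ProductSet(Interval(-oo, oo), {5/8, 7*sqrt(11)}), ProductSet(Interval(5/8, 13/8), Interval(-4/3, 7/6)))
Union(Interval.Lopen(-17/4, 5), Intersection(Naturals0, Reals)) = Union(Interval.Lopen(-17/4, 5), Naturals0)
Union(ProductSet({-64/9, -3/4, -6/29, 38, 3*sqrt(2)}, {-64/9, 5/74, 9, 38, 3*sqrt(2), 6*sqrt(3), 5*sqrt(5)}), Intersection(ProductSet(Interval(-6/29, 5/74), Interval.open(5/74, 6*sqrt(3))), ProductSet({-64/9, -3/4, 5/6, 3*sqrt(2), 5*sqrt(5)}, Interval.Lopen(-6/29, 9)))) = ProductSet({-64/9, -3/4, -6/29, 38, 3*sqrt(2)}, {-64/9, 5/74, 9, 38, 3*sqrt(2), 6*sqrt(3), 5*sqrt(5)})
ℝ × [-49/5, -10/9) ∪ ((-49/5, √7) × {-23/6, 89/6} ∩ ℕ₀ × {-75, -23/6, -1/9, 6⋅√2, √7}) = ℝ × [-49/5, -10/9)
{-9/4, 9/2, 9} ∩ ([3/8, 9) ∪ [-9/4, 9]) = {-9/4, 9/2, 9}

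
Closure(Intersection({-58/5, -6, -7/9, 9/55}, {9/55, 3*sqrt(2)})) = {9/55}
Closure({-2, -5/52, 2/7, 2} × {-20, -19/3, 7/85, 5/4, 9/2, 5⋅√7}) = {-2, -5/52, 2/7, 2} × {-20, -19/3, 7/85, 5/4, 9/2, 5⋅√7}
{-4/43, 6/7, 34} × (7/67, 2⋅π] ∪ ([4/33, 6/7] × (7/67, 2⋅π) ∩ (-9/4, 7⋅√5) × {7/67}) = {-4/43, 6/7, 34} × (7/67, 2⋅π]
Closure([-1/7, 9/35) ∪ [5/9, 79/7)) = [-1/7, 9/35] ∪ [5/9, 79/7]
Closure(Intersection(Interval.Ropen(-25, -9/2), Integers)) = Range(-25, -4, 1)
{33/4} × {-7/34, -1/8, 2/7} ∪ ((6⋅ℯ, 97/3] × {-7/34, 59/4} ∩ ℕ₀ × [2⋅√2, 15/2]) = {33/4} × {-7/34, -1/8, 2/7}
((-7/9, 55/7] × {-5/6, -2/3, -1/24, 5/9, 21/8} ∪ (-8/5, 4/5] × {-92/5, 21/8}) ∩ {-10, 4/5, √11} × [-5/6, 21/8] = {4/5, √11} × {-5/6, -2/3, -1/24, 5/9, 21/8}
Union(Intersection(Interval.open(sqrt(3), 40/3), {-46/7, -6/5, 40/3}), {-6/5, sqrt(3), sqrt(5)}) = {-6/5, sqrt(3), sqrt(5)}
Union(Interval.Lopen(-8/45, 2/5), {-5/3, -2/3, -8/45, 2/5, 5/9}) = Union({-5/3, -2/3, 5/9}, Interval(-8/45, 2/5))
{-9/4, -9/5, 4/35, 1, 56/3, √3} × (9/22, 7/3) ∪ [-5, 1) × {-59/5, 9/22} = ([-5, 1) × {-59/5, 9/22}) ∪ ({-9/4, -9/5, 4/35, 1, 56/3, √3} × (9/22, 7/3))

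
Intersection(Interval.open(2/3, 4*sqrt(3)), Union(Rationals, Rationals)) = Intersection(Interval.open(2/3, 4*sqrt(3)), Rationals)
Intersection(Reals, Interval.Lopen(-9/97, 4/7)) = Interval.Lopen(-9/97, 4/7)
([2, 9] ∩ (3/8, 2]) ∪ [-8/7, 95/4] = [-8/7, 95/4]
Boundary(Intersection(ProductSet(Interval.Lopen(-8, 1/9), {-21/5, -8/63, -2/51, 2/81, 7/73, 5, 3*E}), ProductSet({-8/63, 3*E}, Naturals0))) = ProductSet({-8/63}, {5})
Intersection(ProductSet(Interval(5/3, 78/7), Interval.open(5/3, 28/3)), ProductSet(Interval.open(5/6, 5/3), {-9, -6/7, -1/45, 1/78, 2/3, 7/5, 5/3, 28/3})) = EmptySet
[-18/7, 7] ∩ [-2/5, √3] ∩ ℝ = [-2/5, √3]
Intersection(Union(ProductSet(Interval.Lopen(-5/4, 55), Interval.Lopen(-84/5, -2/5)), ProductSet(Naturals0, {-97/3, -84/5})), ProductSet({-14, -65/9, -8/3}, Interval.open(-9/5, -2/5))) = EmptySet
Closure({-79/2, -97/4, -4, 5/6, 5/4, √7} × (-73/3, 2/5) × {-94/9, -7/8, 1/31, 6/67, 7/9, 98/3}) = {-79/2, -97/4, -4, 5/6, 5/4, √7} × [-73/3, 2/5] × {-94/9, -7/8, 1/31, 6/67, 7/9, 98/3}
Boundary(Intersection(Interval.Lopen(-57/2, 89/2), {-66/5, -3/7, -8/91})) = {-66/5, -3/7, -8/91}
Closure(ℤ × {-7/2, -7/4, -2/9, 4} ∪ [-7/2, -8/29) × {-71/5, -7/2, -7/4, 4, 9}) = (ℤ × {-7/2, -7/4, -2/9, 4}) ∪ ([-7/2, -8/29] × {-71/5, -7/2, -7/4, 4, 9})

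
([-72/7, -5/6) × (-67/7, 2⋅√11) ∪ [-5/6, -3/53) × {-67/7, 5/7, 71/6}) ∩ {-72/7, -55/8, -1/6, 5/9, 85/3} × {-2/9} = {-72/7, -55/8} × {-2/9}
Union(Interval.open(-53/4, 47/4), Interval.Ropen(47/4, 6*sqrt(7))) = Interval.open(-53/4, 6*sqrt(7))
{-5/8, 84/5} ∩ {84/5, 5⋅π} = {84/5}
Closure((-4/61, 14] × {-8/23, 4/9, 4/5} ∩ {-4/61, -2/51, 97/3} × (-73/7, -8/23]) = {-2/51} × {-8/23}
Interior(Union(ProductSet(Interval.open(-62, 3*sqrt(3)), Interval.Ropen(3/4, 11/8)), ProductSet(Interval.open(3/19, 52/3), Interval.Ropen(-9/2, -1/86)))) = Union(ProductSet(Interval.open(-62, 3*sqrt(3)), Interval.open(3/4, 11/8)), ProductSet(Interval.open(3/19, 52/3), Interval.open(-9/2, -1/86)))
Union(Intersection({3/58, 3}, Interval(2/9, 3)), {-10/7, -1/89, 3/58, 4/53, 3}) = {-10/7, -1/89, 3/58, 4/53, 3}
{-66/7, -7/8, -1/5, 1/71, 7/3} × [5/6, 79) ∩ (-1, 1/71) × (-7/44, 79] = {-7/8, -1/5} × [5/6, 79)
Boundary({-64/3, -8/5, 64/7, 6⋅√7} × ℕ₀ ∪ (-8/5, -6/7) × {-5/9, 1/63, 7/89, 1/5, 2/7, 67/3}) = ({-64/3, -8/5, 64/7, 6⋅√7} × ℕ₀) ∪ ([-8/5, -6/7] × {-5/9, 1/63, 7/89, 1/5, 2/7, 67/3})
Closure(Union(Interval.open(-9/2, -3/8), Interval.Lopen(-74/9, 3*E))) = Interval(-74/9, 3*E)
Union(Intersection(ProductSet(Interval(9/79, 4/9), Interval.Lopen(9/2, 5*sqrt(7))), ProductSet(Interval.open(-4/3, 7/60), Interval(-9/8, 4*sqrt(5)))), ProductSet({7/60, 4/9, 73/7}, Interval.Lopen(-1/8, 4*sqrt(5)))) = Union(ProductSet({7/60, 4/9, 73/7}, Interval.Lopen(-1/8, 4*sqrt(5))), ProductSet(Interval.Ropen(9/79, 7/60), Interval.Lopen(9/2, 4*sqrt(5))))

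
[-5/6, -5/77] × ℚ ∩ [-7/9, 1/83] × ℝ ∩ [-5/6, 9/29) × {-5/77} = [-7/9, -5/77] × {-5/77}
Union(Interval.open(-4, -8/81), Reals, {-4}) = Interval(-oo, oo)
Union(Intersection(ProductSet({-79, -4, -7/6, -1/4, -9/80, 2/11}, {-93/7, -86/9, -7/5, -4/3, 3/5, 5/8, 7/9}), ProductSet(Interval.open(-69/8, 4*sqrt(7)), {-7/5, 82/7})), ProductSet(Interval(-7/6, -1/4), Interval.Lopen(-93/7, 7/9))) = Union(ProductSet({-4, -7/6, -1/4, -9/80, 2/11}, {-7/5}), ProductSet(Interval(-7/6, -1/4), Interval.Lopen(-93/7, 7/9)))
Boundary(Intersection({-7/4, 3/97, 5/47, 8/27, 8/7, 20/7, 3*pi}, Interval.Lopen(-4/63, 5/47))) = {3/97, 5/47}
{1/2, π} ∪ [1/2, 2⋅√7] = [1/2, 2⋅√7]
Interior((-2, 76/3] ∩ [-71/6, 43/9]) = (-2, 43/9)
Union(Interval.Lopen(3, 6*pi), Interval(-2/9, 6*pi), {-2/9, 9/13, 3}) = Interval(-2/9, 6*pi)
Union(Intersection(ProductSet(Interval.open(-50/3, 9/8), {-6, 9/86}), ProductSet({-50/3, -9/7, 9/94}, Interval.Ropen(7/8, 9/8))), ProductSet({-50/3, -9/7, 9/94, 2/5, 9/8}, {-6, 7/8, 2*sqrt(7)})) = ProductSet({-50/3, -9/7, 9/94, 2/5, 9/8}, {-6, 7/8, 2*sqrt(7)})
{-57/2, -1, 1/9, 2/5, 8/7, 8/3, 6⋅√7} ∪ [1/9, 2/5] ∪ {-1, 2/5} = {-57/2, -1, 8/7, 8/3, 6⋅√7} ∪ [1/9, 2/5]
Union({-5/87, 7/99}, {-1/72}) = {-5/87, -1/72, 7/99}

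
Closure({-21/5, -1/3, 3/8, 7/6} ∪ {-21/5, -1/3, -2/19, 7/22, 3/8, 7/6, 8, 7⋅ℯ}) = {-21/5, -1/3, -2/19, 7/22, 3/8, 7/6, 8, 7⋅ℯ}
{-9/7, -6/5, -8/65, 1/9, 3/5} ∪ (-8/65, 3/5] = {-9/7, -6/5} ∪ [-8/65, 3/5]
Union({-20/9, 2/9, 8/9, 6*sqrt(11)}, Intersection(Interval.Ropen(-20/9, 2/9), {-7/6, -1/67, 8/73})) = {-20/9, -7/6, -1/67, 8/73, 2/9, 8/9, 6*sqrt(11)}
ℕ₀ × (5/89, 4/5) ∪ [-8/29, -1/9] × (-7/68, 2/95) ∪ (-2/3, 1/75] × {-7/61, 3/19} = (ℕ₀ × (5/89, 4/5)) ∪ ((-2/3, 1/75] × {-7/61, 3/19}) ∪ ([-8/29, -1/9] × (-7/68, 2/95))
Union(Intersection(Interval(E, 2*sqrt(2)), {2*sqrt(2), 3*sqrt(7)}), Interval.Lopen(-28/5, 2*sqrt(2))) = Interval.Lopen(-28/5, 2*sqrt(2))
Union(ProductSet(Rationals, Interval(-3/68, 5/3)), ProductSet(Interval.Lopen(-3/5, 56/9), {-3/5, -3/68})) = Union(ProductSet(Interval.Lopen(-3/5, 56/9), {-3/5, -3/68}), ProductSet(Rationals, Interval(-3/68, 5/3)))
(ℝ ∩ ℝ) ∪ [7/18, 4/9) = (-∞, ∞)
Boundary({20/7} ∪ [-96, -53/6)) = {-96, -53/6, 20/7}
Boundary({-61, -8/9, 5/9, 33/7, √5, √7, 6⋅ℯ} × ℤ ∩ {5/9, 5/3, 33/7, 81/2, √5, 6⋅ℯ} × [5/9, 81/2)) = {5/9, 33/7, √5, 6⋅ℯ} × {1, 2, …, 40}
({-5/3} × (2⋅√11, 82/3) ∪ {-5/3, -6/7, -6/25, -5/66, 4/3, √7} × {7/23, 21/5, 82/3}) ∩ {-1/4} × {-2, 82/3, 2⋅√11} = ∅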